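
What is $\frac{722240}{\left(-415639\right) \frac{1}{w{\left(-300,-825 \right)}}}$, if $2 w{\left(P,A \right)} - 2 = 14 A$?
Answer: $\frac{4170213760}{415639} \approx 10033.0$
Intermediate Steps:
$w{\left(P,A \right)} = 1 + 7 A$ ($w{\left(P,A \right)} = 1 + \frac{14 A}{2} = 1 + 7 A$)
$\frac{722240}{\left(-415639\right) \frac{1}{w{\left(-300,-825 \right)}}} = \frac{722240}{\left(-415639\right) \frac{1}{1 + 7 \left(-825\right)}} = \frac{722240}{\left(-415639\right) \frac{1}{1 - 5775}} = \frac{722240}{\left(-415639\right) \frac{1}{-5774}} = \frac{722240}{\left(-415639\right) \left(- \frac{1}{5774}\right)} = \frac{722240}{\frac{415639}{5774}} = 722240 \cdot \frac{5774}{415639} = \frac{4170213760}{415639}$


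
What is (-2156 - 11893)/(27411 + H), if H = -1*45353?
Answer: 14049/17942 ≈ 0.78302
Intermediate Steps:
H = -45353
(-2156 - 11893)/(27411 + H) = (-2156 - 11893)/(27411 - 45353) = -14049/(-17942) = -14049*(-1/17942) = 14049/17942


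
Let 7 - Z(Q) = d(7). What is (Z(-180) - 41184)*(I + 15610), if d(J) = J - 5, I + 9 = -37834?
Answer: 915532707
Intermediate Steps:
I = -37843 (I = -9 - 37834 = -37843)
d(J) = -5 + J
Z(Q) = 5 (Z(Q) = 7 - (-5 + 7) = 7 - 1*2 = 7 - 2 = 5)
(Z(-180) - 41184)*(I + 15610) = (5 - 41184)*(-37843 + 15610) = -41179*(-22233) = 915532707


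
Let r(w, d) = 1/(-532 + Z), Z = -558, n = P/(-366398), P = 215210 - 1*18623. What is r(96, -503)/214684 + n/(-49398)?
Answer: 3832029307943/352945289900160520 ≈ 1.0857e-5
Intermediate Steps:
P = 196587 (P = 215210 - 18623 = 196587)
n = -196587/366398 (n = 196587/(-366398) = 196587*(-1/366398) = -196587/366398 ≈ -0.53654)
r(w, d) = -1/1090 (r(w, d) = 1/(-532 - 558) = 1/(-1090) = -1/1090)
r(96, -503)/214684 + n/(-49398) = -1/1090/214684 - 196587/366398/(-49398) = -1/1090*1/214684 - 196587/366398*(-1/49398) = -1/234005560 + 65529/6033109468 = 3832029307943/352945289900160520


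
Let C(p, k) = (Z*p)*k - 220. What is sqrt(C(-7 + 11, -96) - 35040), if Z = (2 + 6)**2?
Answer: 2*I*sqrt(14959) ≈ 244.61*I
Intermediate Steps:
Z = 64 (Z = 8**2 = 64)
C(p, k) = -220 + 64*k*p (C(p, k) = (64*p)*k - 220 = 64*k*p - 220 = -220 + 64*k*p)
sqrt(C(-7 + 11, -96) - 35040) = sqrt((-220 + 64*(-96)*(-7 + 11)) - 35040) = sqrt((-220 + 64*(-96)*4) - 35040) = sqrt((-220 - 24576) - 35040) = sqrt(-24796 - 35040) = sqrt(-59836) = 2*I*sqrt(14959)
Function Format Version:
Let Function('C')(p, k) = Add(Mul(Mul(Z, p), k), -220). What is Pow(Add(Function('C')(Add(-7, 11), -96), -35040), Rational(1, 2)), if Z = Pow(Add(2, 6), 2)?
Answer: Mul(2, I, Pow(14959, Rational(1, 2))) ≈ Mul(244.61, I)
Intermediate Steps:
Z = 64 (Z = Pow(8, 2) = 64)
Function('C')(p, k) = Add(-220, Mul(64, k, p)) (Function('C')(p, k) = Add(Mul(Mul(64, p), k), -220) = Add(Mul(64, k, p), -220) = Add(-220, Mul(64, k, p)))
Pow(Add(Function('C')(Add(-7, 11), -96), -35040), Rational(1, 2)) = Pow(Add(Add(-220, Mul(64, -96, Add(-7, 11))), -35040), Rational(1, 2)) = Pow(Add(Add(-220, Mul(64, -96, 4)), -35040), Rational(1, 2)) = Pow(Add(Add(-220, -24576), -35040), Rational(1, 2)) = Pow(Add(-24796, -35040), Rational(1, 2)) = Pow(-59836, Rational(1, 2)) = Mul(2, I, Pow(14959, Rational(1, 2)))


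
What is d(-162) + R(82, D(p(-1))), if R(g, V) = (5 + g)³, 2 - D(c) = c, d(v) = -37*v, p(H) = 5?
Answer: 664497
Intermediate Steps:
D(c) = 2 - c
d(-162) + R(82, D(p(-1))) = -37*(-162) + (5 + 82)³ = 5994 + 87³ = 5994 + 658503 = 664497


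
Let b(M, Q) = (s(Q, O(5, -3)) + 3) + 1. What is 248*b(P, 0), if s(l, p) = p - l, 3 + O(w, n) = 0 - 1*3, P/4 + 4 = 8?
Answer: -496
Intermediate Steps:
P = 16 (P = -16 + 4*8 = -16 + 32 = 16)
O(w, n) = -6 (O(w, n) = -3 + (0 - 1*3) = -3 + (0 - 3) = -3 - 3 = -6)
b(M, Q) = -2 - Q (b(M, Q) = ((-6 - Q) + 3) + 1 = (-3 - Q) + 1 = -2 - Q)
248*b(P, 0) = 248*(-2 - 1*0) = 248*(-2 + 0) = 248*(-2) = -496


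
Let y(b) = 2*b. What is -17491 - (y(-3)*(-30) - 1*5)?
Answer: -17666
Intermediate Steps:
-17491 - (y(-3)*(-30) - 1*5) = -17491 - ((2*(-3))*(-30) - 1*5) = -17491 - (-6*(-30) - 5) = -17491 - (180 - 5) = -17491 - 1*175 = -17491 - 175 = -17666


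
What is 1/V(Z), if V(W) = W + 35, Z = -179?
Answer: -1/144 ≈ -0.0069444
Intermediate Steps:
V(W) = 35 + W
1/V(Z) = 1/(35 - 179) = 1/(-144) = -1/144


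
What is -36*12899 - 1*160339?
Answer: -624703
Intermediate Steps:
-36*12899 - 1*160339 = -464364 - 160339 = -624703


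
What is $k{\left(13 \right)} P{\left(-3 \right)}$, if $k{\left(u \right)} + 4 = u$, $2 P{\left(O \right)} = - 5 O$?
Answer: $\frac{135}{2} \approx 67.5$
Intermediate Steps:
$P{\left(O \right)} = - \frac{5 O}{2}$ ($P{\left(O \right)} = \frac{\left(-5\right) O}{2} = - \frac{5 O}{2}$)
$k{\left(u \right)} = -4 + u$
$k{\left(13 \right)} P{\left(-3 \right)} = \left(-4 + 13\right) \left(\left(- \frac{5}{2}\right) \left(-3\right)\right) = 9 \cdot \frac{15}{2} = \frac{135}{2}$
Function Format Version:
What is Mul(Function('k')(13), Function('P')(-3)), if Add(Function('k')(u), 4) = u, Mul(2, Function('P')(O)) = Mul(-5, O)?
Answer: Rational(135, 2) ≈ 67.500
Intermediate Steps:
Function('P')(O) = Mul(Rational(-5, 2), O) (Function('P')(O) = Mul(Rational(1, 2), Mul(-5, O)) = Mul(Rational(-5, 2), O))
Function('k')(u) = Add(-4, u)
Mul(Function('k')(13), Function('P')(-3)) = Mul(Add(-4, 13), Mul(Rational(-5, 2), -3)) = Mul(9, Rational(15, 2)) = Rational(135, 2)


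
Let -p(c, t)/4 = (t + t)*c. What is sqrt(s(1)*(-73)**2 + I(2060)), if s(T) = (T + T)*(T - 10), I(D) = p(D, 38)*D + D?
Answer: I*sqrt(1290148262) ≈ 35919.0*I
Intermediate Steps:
p(c, t) = -8*c*t (p(c, t) = -4*(t + t)*c = -4*2*t*c = -8*c*t)
I(D) = D - 304*D**2 (I(D) = (-8*D*38)*D + D = (-304*D)*D + D = -304*D**2 + D = D - 304*D**2)
s(T) = 2*T*(-10 + T) (s(T) = (2*T)*(-10 + T) = 2*T*(-10 + T))
sqrt(s(1)*(-73)**2 + I(2060)) = sqrt((2*1*(-10 + 1))*(-73)**2 + 2060*(1 - 304*2060)) = sqrt((2*1*(-9))*5329 + 2060*(1 - 626240)) = sqrt(-18*5329 + 2060*(-626239)) = sqrt(-95922 - 1290052340) = sqrt(-1290148262) = I*sqrt(1290148262)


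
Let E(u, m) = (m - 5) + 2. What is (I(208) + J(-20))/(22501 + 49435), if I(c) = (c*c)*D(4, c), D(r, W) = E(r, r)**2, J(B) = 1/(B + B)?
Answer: 1730559/2877440 ≈ 0.60142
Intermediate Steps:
E(u, m) = -3 + m (E(u, m) = (-5 + m) + 2 = -3 + m)
J(B) = 1/(2*B)
D(r, W) = (-3 + r)**2
I(c) = c**2 (I(c) = (c*c)*(-3 + 4)**2 = c**2*1**2 = c**2*1 = c**2)
(I(208) + J(-20))/(22501 + 49435) = (208**2 + (1/2)/(-20))/(22501 + 49435) = (43264 + (1/2)*(-1/20))/71936 = (43264 - 1/40)*(1/71936) = (1730559/40)*(1/71936) = 1730559/2877440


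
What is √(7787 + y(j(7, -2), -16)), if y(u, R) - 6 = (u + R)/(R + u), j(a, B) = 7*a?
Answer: 3*√866 ≈ 88.284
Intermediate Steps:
y(u, R) = 7 (y(u, R) = 6 + (u + R)/(R + u) = 6 + (R + u)/(R + u) = 6 + 1 = 7)
√(7787 + y(j(7, -2), -16)) = √(7787 + 7) = √7794 = 3*√866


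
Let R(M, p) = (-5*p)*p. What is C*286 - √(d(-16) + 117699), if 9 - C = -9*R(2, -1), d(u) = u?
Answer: -10296 - √117683 ≈ -10639.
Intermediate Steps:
R(M, p) = -5*p²
C = -36 (C = 9 - (-9)*(-5*(-1)²) = 9 - (-9)*(-5*1) = 9 - (-9)*(-5) = 9 - 1*45 = 9 - 45 = -36)
C*286 - √(d(-16) + 117699) = -36*286 - √(-16 + 117699) = -10296 - √117683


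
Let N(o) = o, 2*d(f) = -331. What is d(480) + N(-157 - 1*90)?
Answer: -825/2 ≈ -412.50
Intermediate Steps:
d(f) = -331/2 (d(f) = (½)*(-331) = -331/2)
d(480) + N(-157 - 1*90) = -331/2 + (-157 - 1*90) = -331/2 + (-157 - 90) = -331/2 - 247 = -825/2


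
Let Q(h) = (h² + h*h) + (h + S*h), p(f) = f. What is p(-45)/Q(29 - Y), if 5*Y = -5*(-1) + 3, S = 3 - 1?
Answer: -1125/39593 ≈ -0.028414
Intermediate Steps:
S = 2
Y = 8/5 (Y = (-5*(-1) + 3)/5 = (5 + 3)/5 = (⅕)*8 = 8/5 ≈ 1.6000)
Q(h) = 2*h² + 3*h (Q(h) = (h² + h*h) + (h + 2*h) = (h² + h²) + 3*h = 2*h² + 3*h)
p(-45)/Q(29 - Y) = -45*1/((3 + 2*(29 - 1*8/5))*(29 - 1*8/5)) = -45*1/((3 + 2*(29 - 8/5))*(29 - 8/5)) = -45*5/(137*(3 + 2*(137/5))) = -45*5/(137*(3 + 274/5)) = -45/((137/5)*(289/5)) = -45/39593/25 = -45*25/39593 = -1125/39593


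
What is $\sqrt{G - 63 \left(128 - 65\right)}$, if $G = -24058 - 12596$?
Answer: $i \sqrt{40623} \approx 201.55 i$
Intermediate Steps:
$G = -36654$
$\sqrt{G - 63 \left(128 - 65\right)} = \sqrt{-36654 - 63 \left(128 - 65\right)} = \sqrt{-36654 - 3969} = \sqrt{-40623} = i \sqrt{40623}$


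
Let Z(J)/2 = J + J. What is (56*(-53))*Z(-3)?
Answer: 35616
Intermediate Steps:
Z(J) = 4*J (Z(J) = 2*(J + J) = 2*(2*J) = 4*J)
(56*(-53))*Z(-3) = (56*(-53))*(4*(-3)) = -2968*(-12) = 35616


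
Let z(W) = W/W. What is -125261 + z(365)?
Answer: -125260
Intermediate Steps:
z(W) = 1
-125261 + z(365) = -125261 + 1 = -125260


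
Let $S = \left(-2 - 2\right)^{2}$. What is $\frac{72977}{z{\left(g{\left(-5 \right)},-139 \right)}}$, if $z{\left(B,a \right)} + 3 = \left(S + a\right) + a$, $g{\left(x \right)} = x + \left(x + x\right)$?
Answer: $- \frac{72977}{265} \approx -275.38$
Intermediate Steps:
$g{\left(x \right)} = 3 x$ ($g{\left(x \right)} = x + 2 x = 3 x$)
$S = 16$ ($S = \left(-4\right)^{2} = 16$)
$z{\left(B,a \right)} = 13 + 2 a$ ($z{\left(B,a \right)} = -3 + \left(\left(16 + a\right) + a\right) = -3 + \left(16 + 2 a\right) = 13 + 2 a$)
$\frac{72977}{z{\left(g{\left(-5 \right)},-139 \right)}} = \frac{72977}{13 + 2 \left(-139\right)} = \frac{72977}{13 - 278} = \frac{72977}{-265} = 72977 \left(- \frac{1}{265}\right) = - \frac{72977}{265}$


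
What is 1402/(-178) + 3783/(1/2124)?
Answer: 715122487/89 ≈ 8.0351e+6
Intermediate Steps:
1402/(-178) + 3783/(1/2124) = 1402*(-1/178) + 3783/(1/2124) = -701/89 + 3783*2124 = -701/89 + 8035092 = 715122487/89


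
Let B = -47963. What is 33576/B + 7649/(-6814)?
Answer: -595655851/326819882 ≈ -1.8226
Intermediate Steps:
33576/B + 7649/(-6814) = 33576/(-47963) + 7649/(-6814) = 33576*(-1/47963) + 7649*(-1/6814) = -33576/47963 - 7649/6814 = -595655851/326819882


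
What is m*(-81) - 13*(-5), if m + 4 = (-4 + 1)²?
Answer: -340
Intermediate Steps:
m = 5 (m = -4 + (-4 + 1)² = -4 + (-3)² = -4 + 9 = 5)
m*(-81) - 13*(-5) = 5*(-81) - 13*(-5) = -405 + 65 = -340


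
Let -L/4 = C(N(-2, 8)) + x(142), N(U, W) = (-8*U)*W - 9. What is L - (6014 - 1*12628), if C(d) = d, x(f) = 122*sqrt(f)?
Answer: 6138 - 488*sqrt(142) ≈ 322.81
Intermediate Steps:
N(U, W) = -9 - 8*U*W (N(U, W) = -8*U*W - 9 = -9 - 8*U*W)
L = -476 - 488*sqrt(142) (L = -4*((-9 - 8*(-2)*8) + 122*sqrt(142)) = -4*((-9 + 128) + 122*sqrt(142)) = -4*(119 + 122*sqrt(142)) = -476 - 488*sqrt(142) ≈ -6291.2)
L - (6014 - 1*12628) = (-476 - 488*sqrt(142)) - (6014 - 1*12628) = (-476 - 488*sqrt(142)) - (6014 - 12628) = (-476 - 488*sqrt(142)) - 1*(-6614) = (-476 - 488*sqrt(142)) + 6614 = 6138 - 488*sqrt(142)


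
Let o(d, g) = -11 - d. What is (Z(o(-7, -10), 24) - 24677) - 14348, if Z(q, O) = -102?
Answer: -39127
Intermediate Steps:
(Z(o(-7, -10), 24) - 24677) - 14348 = (-102 - 24677) - 14348 = -24779 - 14348 = -39127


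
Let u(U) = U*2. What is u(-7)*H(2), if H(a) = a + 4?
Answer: -84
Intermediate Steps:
u(U) = 2*U
H(a) = 4 + a
u(-7)*H(2) = (2*(-7))*(4 + 2) = -14*6 = -84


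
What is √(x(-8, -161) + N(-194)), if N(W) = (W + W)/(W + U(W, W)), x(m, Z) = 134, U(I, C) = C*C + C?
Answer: √77178/24 ≈ 11.575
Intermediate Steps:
U(I, C) = C + C² (U(I, C) = C² + C = C + C²)
N(W) = 2*W/(W + W*(1 + W)) (N(W) = (W + W)/(W + W*(1 + W)) = (2*W)/(W + W*(1 + W)) = 2*W/(W + W*(1 + W)))
√(x(-8, -161) + N(-194)) = √(134 + 2/(2 - 194)) = √(134 + 2/(-192)) = √(134 + 2*(-1/192)) = √(134 - 1/96) = √(12863/96) = √77178/24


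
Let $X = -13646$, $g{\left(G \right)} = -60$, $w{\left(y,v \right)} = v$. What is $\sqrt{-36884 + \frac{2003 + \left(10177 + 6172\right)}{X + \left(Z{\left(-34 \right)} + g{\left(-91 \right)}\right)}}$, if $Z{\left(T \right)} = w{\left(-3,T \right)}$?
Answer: $\frac{2 i \sqrt{108804593670}}{3435} \approx 192.06 i$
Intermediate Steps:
$Z{\left(T \right)} = T$
$\sqrt{-36884 + \frac{2003 + \left(10177 + 6172\right)}{X + \left(Z{\left(-34 \right)} + g{\left(-91 \right)}\right)}} = \sqrt{-36884 + \frac{2003 + \left(10177 + 6172\right)}{-13646 - 94}} = \sqrt{-36884 + \frac{2003 + 16349}{-13646 - 94}} = \sqrt{-36884 + \frac{18352}{-13740}} = \sqrt{-36884 + 18352 \left(- \frac{1}{13740}\right)} = \sqrt{-36884 - \frac{4588}{3435}} = \sqrt{- \frac{126701128}{3435}} = \frac{2 i \sqrt{108804593670}}{3435}$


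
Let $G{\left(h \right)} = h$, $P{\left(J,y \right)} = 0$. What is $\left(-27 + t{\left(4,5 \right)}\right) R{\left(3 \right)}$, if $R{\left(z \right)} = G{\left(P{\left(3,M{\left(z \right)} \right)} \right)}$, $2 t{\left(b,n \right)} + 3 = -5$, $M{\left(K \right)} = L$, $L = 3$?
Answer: $0$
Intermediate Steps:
$M{\left(K \right)} = 3$
$t{\left(b,n \right)} = -4$ ($t{\left(b,n \right)} = - \frac{3}{2} + \frac{1}{2} \left(-5\right) = - \frac{3}{2} - \frac{5}{2} = -4$)
$R{\left(z \right)} = 0$
$\left(-27 + t{\left(4,5 \right)}\right) R{\left(3 \right)} = \left(-27 - 4\right) 0 = \left(-31\right) 0 = 0$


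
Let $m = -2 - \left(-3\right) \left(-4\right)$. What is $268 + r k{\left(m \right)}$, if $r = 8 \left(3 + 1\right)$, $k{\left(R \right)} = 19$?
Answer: $876$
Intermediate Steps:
$m = -14$ ($m = -2 - 12 = -14$)
$r = 32$ ($r = 8 \cdot 4 = 32$)
$268 + r k{\left(m \right)} = 268 + 32 \cdot 19 = 268 + 608 = 876$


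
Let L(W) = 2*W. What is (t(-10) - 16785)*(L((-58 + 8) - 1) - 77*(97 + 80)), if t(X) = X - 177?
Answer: 233042532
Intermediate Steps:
t(X) = -177 + X
(t(-10) - 16785)*(L((-58 + 8) - 1) - 77*(97 + 80)) = ((-177 - 10) - 16785)*(2*((-58 + 8) - 1) - 77*(97 + 80)) = (-187 - 16785)*(2*(-50 - 1) - 77*177) = -16972*(2*(-51) - 13629) = -16972*(-102 - 13629) = -16972*(-13731) = 233042532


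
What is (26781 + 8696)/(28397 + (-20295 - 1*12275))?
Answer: -2729/321 ≈ -8.5016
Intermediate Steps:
(26781 + 8696)/(28397 + (-20295 - 1*12275)) = 35477/(28397 + (-20295 - 12275)) = 35477/(28397 - 32570) = 35477/(-4173) = 35477*(-1/4173) = -2729/321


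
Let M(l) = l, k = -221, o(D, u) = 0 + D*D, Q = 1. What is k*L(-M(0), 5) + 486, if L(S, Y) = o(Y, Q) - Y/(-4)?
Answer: -21261/4 ≈ -5315.3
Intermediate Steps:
o(D, u) = D² (o(D, u) = 0 + D² = D²)
L(S, Y) = Y² + Y/4 (L(S, Y) = Y² - Y/(-4) = Y² - Y*(-1)/4 = Y² - (-1)*Y/4 = Y² + Y/4)
k*L(-M(0), 5) + 486 = -1105*(¼ + 5) + 486 = -1105*21/4 + 486 = -221*105/4 + 486 = -23205/4 + 486 = -21261/4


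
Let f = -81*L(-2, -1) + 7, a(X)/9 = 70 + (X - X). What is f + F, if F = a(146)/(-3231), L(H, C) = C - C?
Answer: 2443/359 ≈ 6.8050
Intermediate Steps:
L(H, C) = 0
a(X) = 630 (a(X) = 9*(70 + (X - X)) = 9*(70 + 0) = 9*70 = 630)
F = -70/359 (F = 630/(-3231) = 630*(-1/3231) = -70/359 ≈ -0.19499)
f = 7 (f = -81*0 + 7 = 0 + 7 = 7)
f + F = 7 - 70/359 = 2443/359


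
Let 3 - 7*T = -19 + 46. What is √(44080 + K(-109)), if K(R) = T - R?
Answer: √2165093/7 ≈ 210.20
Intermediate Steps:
T = -24/7 (T = 3/7 - (-19 + 46)/7 = 3/7 - ⅐*27 = 3/7 - 27/7 = -24/7 ≈ -3.4286)
K(R) = -24/7 - R
√(44080 + K(-109)) = √(44080 + (-24/7 - 1*(-109))) = √(44080 + (-24/7 + 109)) = √(44080 + 739/7) = √(309299/7) = √2165093/7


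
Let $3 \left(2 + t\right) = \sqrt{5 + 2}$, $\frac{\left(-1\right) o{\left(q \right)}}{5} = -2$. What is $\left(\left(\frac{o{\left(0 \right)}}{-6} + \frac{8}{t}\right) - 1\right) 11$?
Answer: $- \frac{7304}{87} - \frac{264 \sqrt{7}}{29} \approx -108.04$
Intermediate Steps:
$o{\left(q \right)} = 10$ ($o{\left(q \right)} = \left(-5\right) \left(-2\right) = 10$)
$t = -2 + \frac{\sqrt{7}}{3}$ ($t = -2 + \frac{\sqrt{5 + 2}}{3} = -2 + \frac{\sqrt{7}}{3} \approx -1.1181$)
$\left(\left(\frac{o{\left(0 \right)}}{-6} + \frac{8}{t}\right) - 1\right) 11 = \left(\left(\frac{10}{-6} + \frac{8}{-2 + \frac{\sqrt{7}}{3}}\right) - 1\right) 11 = \left(\left(10 \left(- \frac{1}{6}\right) + \frac{8}{-2 + \frac{\sqrt{7}}{3}}\right) - 1\right) 11 = \left(\left(- \frac{5}{3} + \frac{8}{-2 + \frac{\sqrt{7}}{3}}\right) - 1\right) 11 = \left(- \frac{8}{3} + \frac{8}{-2 + \frac{\sqrt{7}}{3}}\right) 11 = - \frac{88}{3} + \frac{88}{-2 + \frac{\sqrt{7}}{3}}$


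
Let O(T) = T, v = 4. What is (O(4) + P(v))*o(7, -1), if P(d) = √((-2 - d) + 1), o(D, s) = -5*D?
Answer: -140 - 35*I*√5 ≈ -140.0 - 78.262*I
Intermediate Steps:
P(d) = √(-1 - d)
(O(4) + P(v))*o(7, -1) = (4 + √(-1 - 1*4))*(-5*7) = (4 + √(-1 - 4))*(-35) = (4 + √(-5))*(-35) = (4 + I*√5)*(-35) = -140 - 35*I*√5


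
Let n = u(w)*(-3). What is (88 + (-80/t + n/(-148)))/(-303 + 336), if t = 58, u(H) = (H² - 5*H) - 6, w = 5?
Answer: 185627/70818 ≈ 2.6212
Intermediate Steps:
u(H) = -6 + H² - 5*H
n = 18 (n = (-6 + 5² - 5*5)*(-3) = (-6 + 25 - 25)*(-3) = -6*(-3) = 18)
(88 + (-80/t + n/(-148)))/(-303 + 336) = (88 + (-80/58 + 18/(-148)))/(-303 + 336) = (88 + (-80*1/58 + 18*(-1/148)))/33 = (88 + (-40/29 - 9/74))*(1/33) = (88 - 3221/2146)*(1/33) = (185627/2146)*(1/33) = 185627/70818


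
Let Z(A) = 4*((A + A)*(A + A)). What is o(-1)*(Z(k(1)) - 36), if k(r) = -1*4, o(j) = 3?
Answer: 660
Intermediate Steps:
k(r) = -4
Z(A) = 16*A**2 (Z(A) = 4*((2*A)*(2*A)) = 4*(4*A**2) = 16*A**2)
o(-1)*(Z(k(1)) - 36) = 3*(16*(-4)**2 - 36) = 3*(16*16 - 36) = 3*(256 - 36) = 3*220 = 660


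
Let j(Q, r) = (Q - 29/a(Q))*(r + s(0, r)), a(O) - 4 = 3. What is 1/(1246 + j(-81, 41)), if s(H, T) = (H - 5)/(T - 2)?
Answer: -273/609866 ≈ -0.00044764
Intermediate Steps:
a(O) = 7 (a(O) = 4 + 3 = 7)
s(H, T) = (-5 + H)/(-2 + T)
j(Q, r) = (-29/7 + Q)*(r - 5/(-2 + r)) (j(Q, r) = (Q - 29/7)*(r + (-5 + 0)/(-2 + r)) = (Q - 29*⅐)*(r - 5/(-2 + r)) = (Q - 29/7)*(r - 5/(-2 + r)) = (-29/7 + Q)*(r - 5/(-2 + r)))
1/(1246 + j(-81, 41)) = 1/(1246 + (145 - 35*(-81) - 29*41² + 58*41 - 14*(-81)*41 + 7*(-81)*41²)/(7*(-2 + 41))) = 1/(1246 + (⅐)*(145 + 2835 - 29*1681 + 2378 + 46494 + 7*(-81)*1681)/39) = 1/(1246 + (⅐)*(1/39)*(145 + 2835 - 48749 + 2378 + 46494 - 953127)) = 1/(1246 + (⅐)*(1/39)*(-950024)) = 1/(1246 - 950024/273) = 1/(-609866/273) = -273/609866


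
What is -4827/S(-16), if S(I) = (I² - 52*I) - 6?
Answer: -4827/1082 ≈ -4.4612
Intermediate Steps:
S(I) = -6 + I² - 52*I
-4827/S(-16) = -4827/(-6 + (-16)² - 52*(-16)) = -4827/(-6 + 256 + 832) = -4827/1082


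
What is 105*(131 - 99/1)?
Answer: 3360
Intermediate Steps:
105*(131 - 99/1) = 105*(131 - 99*1) = 105*(131 - 99) = 105*32 = 3360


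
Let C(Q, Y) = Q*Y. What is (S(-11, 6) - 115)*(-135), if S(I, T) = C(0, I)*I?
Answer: 15525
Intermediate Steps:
S(I, T) = 0 (S(I, T) = (0*I)*I = 0*I = 0)
(S(-11, 6) - 115)*(-135) = (0 - 115)*(-135) = -115*(-135) = 15525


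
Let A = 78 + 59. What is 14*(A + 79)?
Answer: 3024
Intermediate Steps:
A = 137
14*(A + 79) = 14*(137 + 79) = 14*216 = 3024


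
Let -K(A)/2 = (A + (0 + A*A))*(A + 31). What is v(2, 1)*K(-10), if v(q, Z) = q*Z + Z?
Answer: -11340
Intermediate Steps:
v(q, Z) = Z + Z*q (v(q, Z) = Z*q + Z = Z + Z*q)
K(A) = -2*(31 + A)*(A + A²) (K(A) = -2*(A + (0 + A*A))*(A + 31) = -2*(A + (0 + A²))*(31 + A) = -2*(A + A²)*(31 + A) = -2*(31 + A)*(A + A²))
v(2, 1)*K(-10) = (1*(1 + 2))*(-2*(-10)*(31 + (-10)² + 32*(-10))) = (1*3)*(-2*(-10)*(31 + 100 - 320)) = 3*(-2*(-10)*(-189)) = 3*(-3780) = -11340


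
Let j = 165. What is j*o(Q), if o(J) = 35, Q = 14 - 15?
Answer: 5775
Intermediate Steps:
Q = -1
j*o(Q) = 165*35 = 5775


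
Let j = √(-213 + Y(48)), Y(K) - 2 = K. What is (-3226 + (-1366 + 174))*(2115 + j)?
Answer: -9344070 - 4418*I*√163 ≈ -9.3441e+6 - 56405.0*I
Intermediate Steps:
Y(K) = 2 + K
j = I*√163 (j = √(-213 + (2 + 48)) = √(-213 + 50) = √(-163) = I*√163 ≈ 12.767*I)
(-3226 + (-1366 + 174))*(2115 + j) = (-3226 + (-1366 + 174))*(2115 + I*√163) = (-3226 - 1192)*(2115 + I*√163) = -4418*(2115 + I*√163) = -9344070 - 4418*I*√163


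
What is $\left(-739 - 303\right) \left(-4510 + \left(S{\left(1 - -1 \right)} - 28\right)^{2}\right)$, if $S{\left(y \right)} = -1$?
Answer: $3823098$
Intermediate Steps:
$\left(-739 - 303\right) \left(-4510 + \left(S{\left(1 - -1 \right)} - 28\right)^{2}\right) = \left(-739 - 303\right) \left(-4510 + \left(-1 - 28\right)^{2}\right) = - 1042 \left(-4510 + \left(-29\right)^{2}\right) = - 1042 \left(-4510 + 841\right) = \left(-1042\right) \left(-3669\right) = 3823098$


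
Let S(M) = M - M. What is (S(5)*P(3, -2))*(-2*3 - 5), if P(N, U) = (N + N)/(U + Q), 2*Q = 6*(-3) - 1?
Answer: 0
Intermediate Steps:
S(M) = 0
Q = -19/2 (Q = (6*(-3) - 1)/2 = (-18 - 1)/2 = (½)*(-19) = -19/2 ≈ -9.5000)
P(N, U) = 2*N/(-19/2 + U) (P(N, U) = (N + N)/(U - 19/2) = (2*N)/(-19/2 + U) = 2*N/(-19/2 + U))
(S(5)*P(3, -2))*(-2*3 - 5) = (0*(4*3/(-19 + 2*(-2))))*(-2*3 - 5) = (0*(4*3/(-19 - 4)))*(-6 - 5) = (0*(4*3/(-23)))*(-11) = (0*(4*3*(-1/23)))*(-11) = (0*(-12/23))*(-11) = 0*(-11) = 0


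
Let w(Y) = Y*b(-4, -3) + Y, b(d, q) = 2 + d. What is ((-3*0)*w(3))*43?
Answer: 0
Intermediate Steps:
w(Y) = -Y (w(Y) = Y*(2 - 4) + Y = Y*(-2) + Y = -2*Y + Y = -Y)
((-3*0)*w(3))*43 = ((-3*0)*(-1*3))*43 = (0*(-3))*43 = 0*43 = 0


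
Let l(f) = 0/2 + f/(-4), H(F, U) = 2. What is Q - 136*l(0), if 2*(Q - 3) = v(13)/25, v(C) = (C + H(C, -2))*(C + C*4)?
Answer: 45/2 ≈ 22.500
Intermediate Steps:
l(f) = -f/4 (l(f) = 0*(½) + f*(-¼) = 0 - f/4 = -f/4)
v(C) = 5*C*(2 + C) (v(C) = (C + 2)*(C + C*4) = (2 + C)*(C + 4*C) = (2 + C)*(5*C) = 5*C*(2 + C))
Q = 45/2 (Q = 3 + ((5*13*(2 + 13))/25)/2 = 3 + ((5*13*15)*(1/25))/2 = 3 + (975*(1/25))/2 = 3 + (½)*39 = 3 + 39/2 = 45/2 ≈ 22.500)
Q - 136*l(0) = 45/2 - (-34)*0 = 45/2 - 136*0 = 45/2 + 0 = 45/2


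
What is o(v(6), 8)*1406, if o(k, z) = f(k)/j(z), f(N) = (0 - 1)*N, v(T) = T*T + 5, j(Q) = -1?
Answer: 57646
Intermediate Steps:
v(T) = 5 + T² (v(T) = T² + 5 = 5 + T²)
f(N) = -N
o(k, z) = k (o(k, z) = -k/(-1) = -k*(-1) = k)
o(v(6), 8)*1406 = (5 + 6²)*1406 = (5 + 36)*1406 = 41*1406 = 57646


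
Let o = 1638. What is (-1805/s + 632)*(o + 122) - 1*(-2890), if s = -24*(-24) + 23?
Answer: 664833990/599 ≈ 1.1099e+6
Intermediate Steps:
s = 599 (s = 576 + 23 = 599)
(-1805/s + 632)*(o + 122) - 1*(-2890) = (-1805/599 + 632)*(1638 + 122) - 1*(-2890) = (-1805*1/599 + 632)*1760 + 2890 = (-1805/599 + 632)*1760 + 2890 = (376763/599)*1760 + 2890 = 663102880/599 + 2890 = 664833990/599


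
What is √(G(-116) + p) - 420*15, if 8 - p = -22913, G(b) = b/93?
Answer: -6300 + √198232941/93 ≈ -6148.6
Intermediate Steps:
G(b) = b/93 (G(b) = b*(1/93) = b/93)
p = 22921 (p = 8 - 1*(-22913) = 8 + 22913 = 22921)
√(G(-116) + p) - 420*15 = √((1/93)*(-116) + 22921) - 420*15 = √(-116/93 + 22921) - 6300 = √(2131537/93) - 6300 = √198232941/93 - 6300 = -6300 + √198232941/93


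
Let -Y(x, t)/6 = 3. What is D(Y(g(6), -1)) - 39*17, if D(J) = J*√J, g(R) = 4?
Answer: -663 - 54*I*√2 ≈ -663.0 - 76.368*I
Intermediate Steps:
Y(x, t) = -18 (Y(x, t) = -6*3 = -18)
D(J) = J^(3/2)
D(Y(g(6), -1)) - 39*17 = (-18)^(3/2) - 39*17 = -54*I*√2 - 663 = -663 - 54*I*√2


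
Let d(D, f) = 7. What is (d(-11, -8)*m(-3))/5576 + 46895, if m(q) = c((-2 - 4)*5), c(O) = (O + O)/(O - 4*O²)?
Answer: 15819934467/337348 ≈ 46895.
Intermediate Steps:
c(O) = 2*O/(O - 4*O²) (c(O) = (2*O)/(O - 4*O²) = 2*O/(O - 4*O²))
m(q) = 2/121 (m(q) = -2/(-1 + 4*((-2 - 4)*5)) = -2/(-1 + 4*(-6*5)) = -2/(-1 + 4*(-30)) = -2/(-1 - 120) = -2/(-121) = -2*(-1/121) = 2/121)
(d(-11, -8)*m(-3))/5576 + 46895 = (7*(2/121))/5576 + 46895 = (14/121)*(1/5576) + 46895 = 7/337348 + 46895 = 15819934467/337348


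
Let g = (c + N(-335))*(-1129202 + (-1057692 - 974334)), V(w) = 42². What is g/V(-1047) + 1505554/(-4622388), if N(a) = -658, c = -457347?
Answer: 39836681583598673/48535074 ≈ 8.2078e+8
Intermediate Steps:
V(w) = 1764
g = 1447858230140 (g = (-457347 - 658)*(-1129202 + (-1057692 - 974334)) = -458005*(-1129202 - 2032026) = -458005*(-3161228) = 1447858230140)
g/V(-1047) + 1505554/(-4622388) = 1447858230140/1764 + 1505554/(-4622388) = 1447858230140*(1/1764) + 1505554*(-1/4622388) = 51709222505/63 - 752777/2311194 = 39836681583598673/48535074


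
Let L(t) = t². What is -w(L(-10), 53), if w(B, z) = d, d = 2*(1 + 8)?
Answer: -18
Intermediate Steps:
d = 18 (d = 2*9 = 18)
w(B, z) = 18
-w(L(-10), 53) = -1*18 = -18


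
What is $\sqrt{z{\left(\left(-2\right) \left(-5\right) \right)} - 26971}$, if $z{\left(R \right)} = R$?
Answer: $i \sqrt{26961} \approx 164.2 i$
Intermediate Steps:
$\sqrt{z{\left(\left(-2\right) \left(-5\right) \right)} - 26971} = \sqrt{\left(-2\right) \left(-5\right) - 26971} = \sqrt{10 - 26971} = \sqrt{-26961} = i \sqrt{26961}$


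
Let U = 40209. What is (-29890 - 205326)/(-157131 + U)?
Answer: 117608/58461 ≈ 2.0117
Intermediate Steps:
(-29890 - 205326)/(-157131 + U) = (-29890 - 205326)/(-157131 + 40209) = -235216/(-116922) = -235216*(-1/116922) = 117608/58461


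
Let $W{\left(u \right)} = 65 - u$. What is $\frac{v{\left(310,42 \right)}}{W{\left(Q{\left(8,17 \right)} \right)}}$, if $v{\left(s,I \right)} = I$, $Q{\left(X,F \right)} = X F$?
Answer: $- \frac{42}{71} \approx -0.59155$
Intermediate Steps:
$Q{\left(X,F \right)} = F X$
$\frac{v{\left(310,42 \right)}}{W{\left(Q{\left(8,17 \right)} \right)}} = \frac{42}{65 - 17 \cdot 8} = \frac{42}{65 - 136} = \frac{42}{-71} = 42 \left(- \frac{1}{71}\right) = - \frac{42}{71}$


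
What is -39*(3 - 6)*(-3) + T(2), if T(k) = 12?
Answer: -339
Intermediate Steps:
-39*(3 - 6)*(-3) + T(2) = -39*(3 - 6)*(-3) + 12 = -(-117)*(-3) + 12 = -39*9 + 12 = -351 + 12 = -339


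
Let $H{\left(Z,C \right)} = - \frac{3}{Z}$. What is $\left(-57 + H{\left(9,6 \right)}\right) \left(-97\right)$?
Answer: $\frac{16684}{3} \approx 5561.3$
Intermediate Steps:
$\left(-57 + H{\left(9,6 \right)}\right) \left(-97\right) = \left(-57 - \frac{3}{9}\right) \left(-97\right) = \left(-57 - \frac{1}{3}\right) \left(-97\right) = \left(- \frac{172}{3}\right) \left(-97\right) = \frac{16684}{3}$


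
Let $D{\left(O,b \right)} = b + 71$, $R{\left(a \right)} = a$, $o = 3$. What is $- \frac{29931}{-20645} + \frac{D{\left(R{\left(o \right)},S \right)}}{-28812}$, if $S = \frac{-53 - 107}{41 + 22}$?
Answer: $\frac{54240392351}{37473895620} \approx 1.4474$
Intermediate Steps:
$S = - \frac{160}{63} \approx -2.5397$
$D{\left(O,b \right)} = 71 + b$
$- \frac{29931}{-20645} + \frac{D{\left(R{\left(o \right)},S \right)}}{-28812} = - \frac{29931}{-20645} + \frac{71 - \frac{160}{63}}{-28812} = \left(-29931\right) \left(- \frac{1}{20645}\right) + \frac{4313}{63} \left(- \frac{1}{28812}\right) = \frac{29931}{20645} - \frac{4313}{1815156} = \frac{54240392351}{37473895620}$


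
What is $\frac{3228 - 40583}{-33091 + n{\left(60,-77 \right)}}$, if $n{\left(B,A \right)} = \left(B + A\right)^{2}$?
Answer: $\frac{37355}{32802} \approx 1.1388$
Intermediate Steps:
$n{\left(B,A \right)} = \left(A + B\right)^{2}$
$\frac{3228 - 40583}{-33091 + n{\left(60,-77 \right)}} = \frac{3228 - 40583}{-33091 + \left(-77 + 60\right)^{2}} = - \frac{37355}{-33091 + \left(-17\right)^{2}} = - \frac{37355}{-33091 + 289} = - \frac{37355}{-32802} = \left(-37355\right) \left(- \frac{1}{32802}\right) = \frac{37355}{32802}$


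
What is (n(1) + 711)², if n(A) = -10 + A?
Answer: 492804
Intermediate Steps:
(n(1) + 711)² = ((-10 + 1) + 711)² = (-9 + 711)² = 702² = 492804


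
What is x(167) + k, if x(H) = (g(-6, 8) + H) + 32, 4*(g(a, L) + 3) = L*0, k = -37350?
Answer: -37154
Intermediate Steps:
g(a, L) = -3 (g(a, L) = -3 + (L*0)/4 = -3 + (¼)*0 = -3 + 0 = -3)
x(H) = 29 + H (x(H) = (-3 + H) + 32 = 29 + H)
x(167) + k = (29 + 167) - 37350 = 196 - 37350 = -37154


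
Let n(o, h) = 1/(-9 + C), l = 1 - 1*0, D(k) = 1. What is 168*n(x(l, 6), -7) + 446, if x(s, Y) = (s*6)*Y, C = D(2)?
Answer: 425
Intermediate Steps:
C = 1
l = 1 (l = 1 + 0 = 1)
x(s, Y) = 6*Y*s (x(s, Y) = (6*s)*Y = 6*Y*s)
n(o, h) = -1/8 (n(o, h) = 1/(-9 + 1) = 1/(-8) = -1/8)
168*n(x(l, 6), -7) + 446 = 168*(-1/8) + 446 = -21 + 446 = 425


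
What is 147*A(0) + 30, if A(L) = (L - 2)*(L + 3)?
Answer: -852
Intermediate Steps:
A(L) = (-2 + L)*(3 + L)
147*A(0) + 30 = 147*(-6 + 0 + 0²) + 30 = 147*(-6 + 0 + 0) + 30 = 147*(-6) + 30 = -882 + 30 = -852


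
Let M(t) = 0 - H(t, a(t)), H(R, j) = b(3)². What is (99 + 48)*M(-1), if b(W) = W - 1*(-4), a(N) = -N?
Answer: -7203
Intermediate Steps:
b(W) = 4 + W (b(W) = W + 4 = 4 + W)
H(R, j) = 49 (H(R, j) = (4 + 3)² = 7² = 49)
M(t) = -49 (M(t) = 0 - 1*49 = 0 - 49 = -49)
(99 + 48)*M(-1) = (99 + 48)*(-49) = 147*(-49) = -7203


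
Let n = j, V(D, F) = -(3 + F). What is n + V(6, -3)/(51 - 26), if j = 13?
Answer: 13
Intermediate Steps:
V(D, F) = -3 - F
n = 13
n + V(6, -3)/(51 - 26) = 13 + (-3 - 1*(-3))/(51 - 26) = 13 + (-3 + 3)/25 = 13 + 0*(1/25) = 13 + 0 = 13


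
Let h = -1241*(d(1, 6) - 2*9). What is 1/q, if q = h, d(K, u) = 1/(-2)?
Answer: 2/45917 ≈ 4.3557e-5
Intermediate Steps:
d(K, u) = -½
h = 45917/2 (h = -1241*(-½ - 2*9) = -1241*(-½ - 18) = -1241*(-37/2) = 45917/2 ≈ 22959.)
q = 45917/2 ≈ 22959.
1/q = 1/(45917/2) = 2/45917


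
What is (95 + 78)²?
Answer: 29929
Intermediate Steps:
(95 + 78)² = 173² = 29929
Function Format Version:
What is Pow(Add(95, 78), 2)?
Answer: 29929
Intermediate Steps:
Pow(Add(95, 78), 2) = Pow(173, 2) = 29929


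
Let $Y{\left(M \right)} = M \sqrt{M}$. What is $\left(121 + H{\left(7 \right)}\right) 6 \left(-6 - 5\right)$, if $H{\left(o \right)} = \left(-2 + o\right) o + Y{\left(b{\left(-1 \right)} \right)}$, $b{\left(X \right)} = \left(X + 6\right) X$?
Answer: $-10296 + 330 i \sqrt{5} \approx -10296.0 + 737.9 i$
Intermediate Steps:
$b{\left(X \right)} = X \left(6 + X\right)$ ($b{\left(X \right)} = \left(6 + X\right) X = X \left(6 + X\right)$)
$Y{\left(M \right)} = M^{\frac{3}{2}}$
$H{\left(o \right)} = o \left(-2 + o\right) - 5 i \sqrt{5}$ ($H{\left(o \right)} = \left(-2 + o\right) o + \left(- (6 - 1)\right)^{\frac{3}{2}} = o \left(-2 + o\right) + \left(\left(-1\right) 5\right)^{\frac{3}{2}} = o \left(-2 + o\right) + \left(-5\right)^{\frac{3}{2}} = o \left(-2 + o\right) - 5 i \sqrt{5}$)
$\left(121 + H{\left(7 \right)}\right) 6 \left(-6 - 5\right) = \left(121 - \left(14 - 49 + 5 i \sqrt{5}\right)\right) 6 \left(-6 - 5\right) = \left(121 - \left(-35 + 5 i \sqrt{5}\right)\right) 6 \left(-11\right) = \left(121 + \left(35 - 5 i \sqrt{5}\right)\right) \left(-66\right) = \left(156 - 5 i \sqrt{5}\right) \left(-66\right) = -10296 + 330 i \sqrt{5}$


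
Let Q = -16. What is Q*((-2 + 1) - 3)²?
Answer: -256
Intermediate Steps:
Q*((-2 + 1) - 3)² = -16*((-2 + 1) - 3)² = -16*(-1 - 3)² = -16*(-4)² = -16*16 = -256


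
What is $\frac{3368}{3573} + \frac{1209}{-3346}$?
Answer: $\frac{6949571}{11955258} \approx 0.5813$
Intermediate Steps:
$\frac{3368}{3573} + \frac{1209}{-3346} = 3368 \cdot \frac{1}{3573} + 1209 \left(- \frac{1}{3346}\right) = \frac{3368}{3573} - \frac{1209}{3346} = \frac{6949571}{11955258}$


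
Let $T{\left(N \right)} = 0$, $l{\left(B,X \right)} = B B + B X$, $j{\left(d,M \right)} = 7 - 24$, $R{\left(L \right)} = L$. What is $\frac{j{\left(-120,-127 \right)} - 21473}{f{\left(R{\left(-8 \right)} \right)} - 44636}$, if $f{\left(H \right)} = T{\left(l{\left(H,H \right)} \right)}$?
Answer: $\frac{10745}{22318} \approx 0.48145$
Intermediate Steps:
$j{\left(d,M \right)} = -17$ ($j{\left(d,M \right)} = 7 - 24 = -17$)
$l{\left(B,X \right)} = B^{2} + B X$
$f{\left(H \right)} = 0$
$\frac{j{\left(-120,-127 \right)} - 21473}{f{\left(R{\left(-8 \right)} \right)} - 44636} = \frac{-17 - 21473}{0 - 44636} = - \frac{21490}{-44636} = \left(-21490\right) \left(- \frac{1}{44636}\right) = \frac{10745}{22318}$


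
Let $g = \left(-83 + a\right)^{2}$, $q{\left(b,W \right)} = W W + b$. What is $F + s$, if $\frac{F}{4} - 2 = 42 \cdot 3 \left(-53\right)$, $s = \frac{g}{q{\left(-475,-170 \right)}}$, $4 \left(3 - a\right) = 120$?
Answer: $- \frac{30361964}{1137} \approx -26704.0$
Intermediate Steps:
$a = -27$ ($a = 3 - 30 = -27$)
$q{\left(b,W \right)} = b + W^{2}$ ($q{\left(b,W \right)} = W^{2} + b = b + W^{2}$)
$g = 12100$ ($g = \left(-83 - 27\right)^{2} = \left(-110\right)^{2} = 12100$)
$s = \frac{484}{1137}$ ($s = \frac{12100}{-475 + \left(-170\right)^{2}} = \frac{12100}{-475 + 28900} = \frac{12100}{28425} = 12100 \cdot \frac{1}{28425} = \frac{484}{1137} \approx 0.42568$)
$F = -26704$ ($F = 8 + 4 \cdot 42 \cdot 3 \left(-53\right) = 8 + 4 \cdot 126 \left(-53\right) = 8 + 4 \left(-6678\right) = 8 - 26712 = -26704$)
$F + s = -26704 + \frac{484}{1137} = - \frac{30361964}{1137}$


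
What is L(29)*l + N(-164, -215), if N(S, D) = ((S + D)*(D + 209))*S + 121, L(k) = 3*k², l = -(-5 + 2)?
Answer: -365246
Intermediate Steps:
l = 3 (l = -1*(-3) = 3)
N(S, D) = 121 + S*(209 + D)*(D + S) (N(S, D) = ((D + S)*(209 + D))*S + 121 = ((209 + D)*(D + S))*S + 121 = S*(209 + D)*(D + S) + 121 = 121 + S*(209 + D)*(D + S))
L(29)*l + N(-164, -215) = (3*29²)*3 + (121 + 209*(-164)² - 215*(-164)² - 164*(-215)² + 209*(-215)*(-164)) = (3*841)*3 + (121 + 209*26896 - 215*26896 - 164*46225 + 7369340) = 2523*3 + (121 + 5621264 - 5782640 - 7580900 + 7369340) = 7569 - 372815 = -365246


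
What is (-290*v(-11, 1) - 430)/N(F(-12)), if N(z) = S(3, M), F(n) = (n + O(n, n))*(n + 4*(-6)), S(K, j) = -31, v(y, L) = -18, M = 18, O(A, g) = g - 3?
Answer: -4790/31 ≈ -154.52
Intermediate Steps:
O(A, g) = -3 + g
F(n) = (-24 + n)*(-3 + 2*n) (F(n) = (n + (-3 + n))*(n + 4*(-6)) = (-3 + 2*n)*(n - 24) = (-3 + 2*n)*(-24 + n) = (-24 + n)*(-3 + 2*n))
N(z) = -31
(-290*v(-11, 1) - 430)/N(F(-12)) = (-290*(-18) - 430)/(-31) = (5220 - 430)*(-1/31) = 4790*(-1/31) = -4790/31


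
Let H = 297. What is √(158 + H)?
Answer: √455 ≈ 21.331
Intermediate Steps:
√(158 + H) = √(158 + 297) = √455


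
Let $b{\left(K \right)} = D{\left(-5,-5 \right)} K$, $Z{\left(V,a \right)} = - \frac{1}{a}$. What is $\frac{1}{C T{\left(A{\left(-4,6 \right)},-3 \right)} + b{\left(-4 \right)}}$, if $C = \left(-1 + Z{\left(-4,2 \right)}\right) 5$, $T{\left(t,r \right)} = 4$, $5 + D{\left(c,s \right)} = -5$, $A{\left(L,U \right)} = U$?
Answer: $\frac{1}{10} \approx 0.1$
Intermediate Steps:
$D{\left(c,s \right)} = -10$ ($D{\left(c,s \right)} = -5 - 5 = -10$)
$C = - \frac{15}{2}$ ($C = \left(-1 - \frac{1}{2}\right) 5 = \left(- \frac{3}{2}\right) 5 = - \frac{15}{2} \approx -7.5$)
$b{\left(K \right)} = - 10 K$
$\frac{1}{C T{\left(A{\left(-4,6 \right)},-3 \right)} + b{\left(-4 \right)}} = \frac{1}{\left(- \frac{15}{2}\right) 4 - -40} = \frac{1}{-30 + 40} = \frac{1}{10}$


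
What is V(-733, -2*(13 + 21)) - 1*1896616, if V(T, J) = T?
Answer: -1897349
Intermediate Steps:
V(-733, -2*(13 + 21)) - 1*1896616 = -733 - 1*1896616 = -733 - 1896616 = -1897349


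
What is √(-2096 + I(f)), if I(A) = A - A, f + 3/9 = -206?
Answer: 4*I*√131 ≈ 45.782*I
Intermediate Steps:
f = -619/3 (f = -⅓ - 206 = -619/3 ≈ -206.33)
I(A) = 0
√(-2096 + I(f)) = √(-2096 + 0) = √(-2096) = 4*I*√131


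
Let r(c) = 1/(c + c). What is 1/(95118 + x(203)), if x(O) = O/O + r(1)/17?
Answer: 34/3234047 ≈ 1.0513e-5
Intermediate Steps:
r(c) = 1/(2*c)
x(O) = 35/34 (x(O) = O/O + ((1/2)/1)/17 = 1 + ((1/2)*1)*(1/17) = 1 + (1/2)*(1/17) = 1 + 1/34 = 35/34)
1/(95118 + x(203)) = 1/(95118 + 35/34) = 1/(3234047/34) = 34/3234047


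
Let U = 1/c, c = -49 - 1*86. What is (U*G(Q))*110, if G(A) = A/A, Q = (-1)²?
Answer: -22/27 ≈ -0.81481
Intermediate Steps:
Q = 1
c = -135 (c = -49 - 86 = -135)
G(A) = 1
U = -1/135 (U = 1/(-135) = -1/135 ≈ -0.0074074)
(U*G(Q))*110 = -1/135*1*110 = -1/135*110 = -22/27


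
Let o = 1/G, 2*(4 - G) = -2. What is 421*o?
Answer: 421/5 ≈ 84.200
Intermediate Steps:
G = 5 (G = 4 - ½*(-2) = 4 + 1 = 5)
o = ⅕ (o = 1/5 = ⅕ ≈ 0.20000)
421*o = 421*(⅕) = 421/5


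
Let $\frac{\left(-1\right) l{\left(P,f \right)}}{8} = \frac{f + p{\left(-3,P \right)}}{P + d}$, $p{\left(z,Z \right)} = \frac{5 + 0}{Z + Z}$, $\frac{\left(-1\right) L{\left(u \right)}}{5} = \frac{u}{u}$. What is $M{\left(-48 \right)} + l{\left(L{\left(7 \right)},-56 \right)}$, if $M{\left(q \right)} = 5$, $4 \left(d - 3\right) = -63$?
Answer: $- \frac{1453}{71} \approx -20.465$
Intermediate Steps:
$d = - \frac{51}{4}$ ($d = 3 + \frac{1}{4} \left(-63\right) = 3 - \frac{63}{4} = - \frac{51}{4} \approx -12.75$)
$L{\left(u \right)} = -5$ ($L{\left(u \right)} = - 5 \frac{u}{u} = \left(-5\right) 1 = -5$)
$p{\left(z,Z \right)} = \frac{5}{2 Z}$
$l{\left(P,f \right)} = - \frac{8 \left(f + \frac{5}{2 P}\right)}{- \frac{51}{4} + P}$ ($l{\left(P,f \right)} = - 8 \frac{f + \frac{5}{2 P}}{P - \frac{51}{4}} = - 8 \frac{f + \frac{5}{2 P}}{- \frac{51}{4} + P} = - \frac{8 \left(f + \frac{5}{2 P}\right)}{- \frac{51}{4} + P}$)
$M{\left(-48 \right)} + l{\left(L{\left(7 \right)},-56 \right)} = 5 + \frac{16 \left(-5 - \left(-10\right) \left(-56\right)\right)}{\left(-5\right) \left(-51 + 4 \left(-5\right)\right)} = 5 + 16 \left(- \frac{1}{5}\right) \frac{1}{-51 - 20} \left(-5 - 560\right) = 5 + 16 \left(- \frac{1}{5}\right) \frac{1}{-71} \left(-565\right) = 5 + 16 \left(- \frac{1}{5}\right) \left(- \frac{1}{71}\right) \left(-565\right) = 5 - \frac{1808}{71} = - \frac{1453}{71}$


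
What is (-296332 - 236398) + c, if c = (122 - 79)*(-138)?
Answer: -538664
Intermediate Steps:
c = -5934 (c = 43*(-138) = -5934)
(-296332 - 236398) + c = (-296332 - 236398) - 5934 = -532730 - 5934 = -538664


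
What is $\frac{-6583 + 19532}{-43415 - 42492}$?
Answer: $- \frac{12949}{85907} \approx -0.15073$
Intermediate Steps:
$\frac{-6583 + 19532}{-43415 - 42492} = \frac{12949}{-85907} = 12949 \left(- \frac{1}{85907}\right) = - \frac{12949}{85907}$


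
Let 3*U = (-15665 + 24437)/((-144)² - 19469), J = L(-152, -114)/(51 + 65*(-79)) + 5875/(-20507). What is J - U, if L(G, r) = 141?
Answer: -346356090841/132094363996 ≈ -2.6220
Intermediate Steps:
J = -32759987/104257588 (J = 141/(51 + 65*(-79)) + 5875/(-20507) = 141/(51 - 5135) + 5875*(-1/20507) = 141/(-5084) - 5875/20507 = 141*(-1/5084) - 5875/20507 = -141/5084 - 5875/20507 = -32759987/104257588 ≈ -0.31422)
U = 2924/1267 (U = ((-15665 + 24437)/((-144)² - 19469))/3 = (8772/(20736 - 19469))/3 = (8772/1267)/3 = (8772*(1/1267))/3 = (⅓)*(8772/1267) = 2924/1267 ≈ 2.3078)
J - U = -32759987/104257588 - 1*2924/1267 = -32759987/104257588 - 2924/1267 = -346356090841/132094363996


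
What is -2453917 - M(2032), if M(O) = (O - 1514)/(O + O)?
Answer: -4986359603/2032 ≈ -2.4539e+6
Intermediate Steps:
M(O) = (-1514 + O)/(2*O) (M(O) = (-1514 + O)/((2*O)) = (-1514 + O)*(1/(2*O)) = (-1514 + O)/(2*O))
-2453917 - M(2032) = -2453917 - (-1514 + 2032)/(2*2032) = -2453917 - 518/(2*2032) = -2453917 - 1*259/2032 = -2453917 - 259/2032 = -4986359603/2032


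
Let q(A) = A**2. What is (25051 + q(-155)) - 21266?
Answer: 27810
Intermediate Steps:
(25051 + q(-155)) - 21266 = (25051 + (-155)**2) - 21266 = (25051 + 24025) - 21266 = 49076 - 21266 = 27810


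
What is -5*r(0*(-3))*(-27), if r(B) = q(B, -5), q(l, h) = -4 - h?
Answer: 135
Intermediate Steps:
r(B) = 1 (r(B) = -4 - 1*(-5) = -4 + 5 = 1)
-5*r(0*(-3))*(-27) = -5*1*(-27) = -5*(-27) = 135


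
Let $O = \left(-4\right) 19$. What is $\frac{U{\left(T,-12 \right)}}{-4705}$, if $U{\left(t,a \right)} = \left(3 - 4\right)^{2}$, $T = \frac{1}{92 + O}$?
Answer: $- \frac{1}{4705} \approx -0.00021254$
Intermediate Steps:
$O = -76$
$T = \frac{1}{16}$ ($T = \frac{1}{92 - 76} = \frac{1}{16} \approx 0.0625$)
$U{\left(t,a \right)} = 1$ ($U{\left(t,a \right)} = \left(-1\right)^{2} = 1$)
$\frac{U{\left(T,-12 \right)}}{-4705} = 1 \frac{1}{-4705} = 1 \left(- \frac{1}{4705}\right) = - \frac{1}{4705}$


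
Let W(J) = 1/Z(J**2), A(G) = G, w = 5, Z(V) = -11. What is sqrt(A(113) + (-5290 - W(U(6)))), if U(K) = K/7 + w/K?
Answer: I*sqrt(626406)/11 ≈ 71.951*I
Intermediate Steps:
U(K) = 5/K + K/7 (U(K) = K/7 + 5/K = 5/K + K/7)
W(J) = -1/11 (W(J) = 1/(-11) = -1/11)
sqrt(A(113) + (-5290 - W(U(6)))) = sqrt(113 + (-5290 - 1*(-1/11))) = sqrt(113 + (-5290 + 1/11)) = sqrt(113 - 58189/11) = sqrt(-56946/11) = I*sqrt(626406)/11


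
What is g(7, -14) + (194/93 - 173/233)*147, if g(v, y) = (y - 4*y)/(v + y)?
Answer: 1383199/7223 ≈ 191.50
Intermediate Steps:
g(v, y) = -3*y/(v + y) (g(v, y) = (-3*y)/(v + y) = -3*y/(v + y))
g(7, -14) + (194/93 - 173/233)*147 = -3*(-14)/(7 - 14) + (194/93 - 173/233)*147 = -3*(-14)/(-7) + (194*(1/93) - 173*1/233)*147 = -3*(-14)*(-⅐) + (194/93 - 173/233)*147 = -6 + (29113/21669)*147 = -6 + 1426537/7223 = 1383199/7223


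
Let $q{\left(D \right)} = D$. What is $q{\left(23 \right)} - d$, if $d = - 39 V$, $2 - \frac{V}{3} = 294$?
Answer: $-34141$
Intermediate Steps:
$V = -876$ ($V = 6 - 882 = -876$)
$d = 34164$ ($d = \left(-39\right) \left(-876\right) = 34164$)
$q{\left(23 \right)} - d = 23 - 34164 = -34141$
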